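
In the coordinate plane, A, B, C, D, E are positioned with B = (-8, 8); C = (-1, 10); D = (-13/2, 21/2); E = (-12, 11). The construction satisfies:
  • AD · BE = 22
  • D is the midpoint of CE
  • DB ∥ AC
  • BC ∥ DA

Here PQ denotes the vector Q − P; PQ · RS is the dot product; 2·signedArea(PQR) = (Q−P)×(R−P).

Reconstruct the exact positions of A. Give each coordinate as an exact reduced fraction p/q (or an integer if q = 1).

A = (1/2, 25/2)

1. A_x = 1/2  [DB ∥ AC ∩ BC ∥ DA]
2. A_y = 25/2  [DB ∥ AC ∩ BC ∥ DA]
   → A = (1/2, 25/2)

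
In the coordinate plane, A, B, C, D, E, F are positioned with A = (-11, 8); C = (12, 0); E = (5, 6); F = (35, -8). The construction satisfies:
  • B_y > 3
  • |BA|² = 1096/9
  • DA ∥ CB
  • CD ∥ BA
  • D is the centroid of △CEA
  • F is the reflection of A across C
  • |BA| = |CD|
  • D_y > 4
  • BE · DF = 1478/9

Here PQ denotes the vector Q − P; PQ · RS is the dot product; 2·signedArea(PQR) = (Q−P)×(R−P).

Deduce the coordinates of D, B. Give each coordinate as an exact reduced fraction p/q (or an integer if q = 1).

B = (-1, 10/3)
D = (2, 14/3)

1. D_x = 2  [D is the centroid of △CEA]
2. D_y = 14/3  [D is the centroid of △CEA]
   → D = (2, 14/3)
3. B_x = -1  [CD ∥ BA ∩ DA ∥ CB]
4. B_y = 10/3  [CD ∥ BA ∩ DA ∥ CB]
   → B = (-1, 10/3)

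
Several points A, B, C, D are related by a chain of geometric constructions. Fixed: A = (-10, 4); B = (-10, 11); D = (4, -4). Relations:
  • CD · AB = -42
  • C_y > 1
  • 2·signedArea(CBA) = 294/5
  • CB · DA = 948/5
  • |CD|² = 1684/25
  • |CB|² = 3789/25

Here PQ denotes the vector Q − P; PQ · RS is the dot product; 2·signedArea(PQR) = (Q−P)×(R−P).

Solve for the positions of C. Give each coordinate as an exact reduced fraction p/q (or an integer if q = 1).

C = (-8/5, 2)

1. C_x = -8/5  [CB · DA = 948/5 ∩ 2·signedArea(CBA) = 294/5]
2. C_y = 2  [CB · DA = 948/5 ∩ 2·signedArea(CBA) = 294/5]
   → C = (-8/5, 2)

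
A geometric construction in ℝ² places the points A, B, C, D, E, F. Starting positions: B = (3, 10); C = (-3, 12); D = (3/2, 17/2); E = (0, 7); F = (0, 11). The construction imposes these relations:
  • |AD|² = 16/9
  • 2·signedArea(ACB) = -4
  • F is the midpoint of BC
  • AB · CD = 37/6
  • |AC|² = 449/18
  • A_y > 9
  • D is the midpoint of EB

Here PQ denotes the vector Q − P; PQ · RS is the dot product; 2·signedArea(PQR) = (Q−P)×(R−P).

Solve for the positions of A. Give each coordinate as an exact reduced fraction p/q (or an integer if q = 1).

A = (3/2, 59/6)

1. A_x = 3/2  [AB · CD = 37/6 ∩ 2·signedArea(ACB) = -4]
2. A_y = 59/6  [AB · CD = 37/6 ∩ 2·signedArea(ACB) = -4]
   → A = (3/2, 59/6)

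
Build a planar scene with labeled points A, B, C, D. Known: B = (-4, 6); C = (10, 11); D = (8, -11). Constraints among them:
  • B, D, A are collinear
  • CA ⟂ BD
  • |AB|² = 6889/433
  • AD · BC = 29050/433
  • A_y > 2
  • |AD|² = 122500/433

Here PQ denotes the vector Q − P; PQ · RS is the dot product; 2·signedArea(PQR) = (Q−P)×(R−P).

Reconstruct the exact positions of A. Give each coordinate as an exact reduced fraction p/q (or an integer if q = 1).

1. A_x = -736/433  [B, D, A are collinear ∩ CA ⟂ BD]
2. A_y = 1187/433  [B, D, A are collinear ∩ CA ⟂ BD]
   → A = (-736/433, 1187/433)

A = (-736/433, 1187/433)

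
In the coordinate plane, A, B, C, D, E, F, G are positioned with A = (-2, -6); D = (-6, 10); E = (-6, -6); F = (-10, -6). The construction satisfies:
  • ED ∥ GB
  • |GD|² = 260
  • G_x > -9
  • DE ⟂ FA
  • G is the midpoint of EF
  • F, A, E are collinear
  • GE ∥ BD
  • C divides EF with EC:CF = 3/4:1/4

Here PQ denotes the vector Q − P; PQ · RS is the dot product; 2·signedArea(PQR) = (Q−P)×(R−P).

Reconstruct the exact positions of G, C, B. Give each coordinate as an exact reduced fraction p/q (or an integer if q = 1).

B = (-8, 10)
C = (-9, -6)
G = (-8, -6)

1. G_x = -8  [G is the midpoint of EF]
2. G_y = -6  [G is the midpoint of EF]
   → G = (-8, -6)
3. C_x = -9  [C divides EF with EC:CF = 3/4:1/4]
4. C_y = -6  [C divides EF with EC:CF = 3/4:1/4]
   → C = (-9, -6)
5. B_x = -8  [GE ∥ BD ∩ ED ∥ GB]
6. B_y = 10  [GE ∥ BD ∩ ED ∥ GB]
   → B = (-8, 10)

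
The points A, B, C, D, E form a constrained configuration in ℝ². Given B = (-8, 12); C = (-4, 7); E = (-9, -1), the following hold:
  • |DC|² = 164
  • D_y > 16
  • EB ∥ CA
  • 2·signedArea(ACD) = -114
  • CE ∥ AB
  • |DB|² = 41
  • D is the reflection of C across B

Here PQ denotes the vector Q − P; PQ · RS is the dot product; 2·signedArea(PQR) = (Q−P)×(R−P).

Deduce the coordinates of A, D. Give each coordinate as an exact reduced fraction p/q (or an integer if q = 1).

1. A_x = -3  [CE ∥ AB ∩ EB ∥ CA]
2. A_y = 20  [CE ∥ AB ∩ EB ∥ CA]
   → A = (-3, 20)
3. D_x = -12  [D is the reflection of C across B]
4. D_y = 17  [D is the reflection of C across B]
   → D = (-12, 17)

A = (-3, 20)
D = (-12, 17)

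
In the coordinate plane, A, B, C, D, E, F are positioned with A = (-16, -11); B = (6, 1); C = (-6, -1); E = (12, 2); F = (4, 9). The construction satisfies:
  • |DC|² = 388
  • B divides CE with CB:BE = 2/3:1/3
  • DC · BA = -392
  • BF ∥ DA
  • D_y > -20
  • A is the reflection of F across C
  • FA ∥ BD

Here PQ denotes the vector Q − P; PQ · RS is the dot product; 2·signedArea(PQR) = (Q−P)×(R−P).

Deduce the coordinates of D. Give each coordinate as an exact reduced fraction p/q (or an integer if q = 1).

D = (-14, -19)

1. D_x = -14  [BF ∥ DA ∩ FA ∥ BD]
2. D_y = -19  [BF ∥ DA ∩ FA ∥ BD]
   → D = (-14, -19)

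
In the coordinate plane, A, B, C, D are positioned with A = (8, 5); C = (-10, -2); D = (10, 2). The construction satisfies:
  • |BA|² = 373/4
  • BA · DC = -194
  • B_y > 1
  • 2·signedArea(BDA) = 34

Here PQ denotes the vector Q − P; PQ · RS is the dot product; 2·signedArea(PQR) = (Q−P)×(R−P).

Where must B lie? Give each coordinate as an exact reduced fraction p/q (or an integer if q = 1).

B = (-1, 3/2)

1. B_x = -1  [BA · DC = -194 ∩ 2·signedArea(BDA) = 34]
2. B_y = 3/2  [BA · DC = -194 ∩ 2·signedArea(BDA) = 34]
   → B = (-1, 3/2)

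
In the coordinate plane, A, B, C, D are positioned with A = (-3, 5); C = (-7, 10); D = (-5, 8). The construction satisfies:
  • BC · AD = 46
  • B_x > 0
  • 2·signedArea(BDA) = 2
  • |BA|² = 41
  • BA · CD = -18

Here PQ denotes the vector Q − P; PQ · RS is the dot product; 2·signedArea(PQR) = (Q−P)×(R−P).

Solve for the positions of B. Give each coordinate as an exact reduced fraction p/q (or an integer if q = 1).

1. B_x = 1  [BC · AD = 46 ∩ BA · CD = -18]
2. B_y = 0  [BC · AD = 46 ∩ BA · CD = -18]
   → B = (1, 0)

B = (1, 0)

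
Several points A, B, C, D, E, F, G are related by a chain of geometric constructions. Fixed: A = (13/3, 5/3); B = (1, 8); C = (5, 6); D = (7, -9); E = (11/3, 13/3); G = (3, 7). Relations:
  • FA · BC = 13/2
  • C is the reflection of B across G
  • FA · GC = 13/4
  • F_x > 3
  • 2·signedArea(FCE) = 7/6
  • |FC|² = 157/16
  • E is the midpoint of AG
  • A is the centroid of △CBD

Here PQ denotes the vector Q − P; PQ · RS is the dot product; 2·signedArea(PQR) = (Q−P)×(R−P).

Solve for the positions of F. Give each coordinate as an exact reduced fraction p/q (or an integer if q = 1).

1. F_x = 7/2  [FA · BC = 13/2 ∩ 2·signedArea(FCE) = 7/6]
2. F_y = 13/4  [FA · BC = 13/2 ∩ 2·signedArea(FCE) = 7/6]
   → F = (7/2, 13/4)

F = (7/2, 13/4)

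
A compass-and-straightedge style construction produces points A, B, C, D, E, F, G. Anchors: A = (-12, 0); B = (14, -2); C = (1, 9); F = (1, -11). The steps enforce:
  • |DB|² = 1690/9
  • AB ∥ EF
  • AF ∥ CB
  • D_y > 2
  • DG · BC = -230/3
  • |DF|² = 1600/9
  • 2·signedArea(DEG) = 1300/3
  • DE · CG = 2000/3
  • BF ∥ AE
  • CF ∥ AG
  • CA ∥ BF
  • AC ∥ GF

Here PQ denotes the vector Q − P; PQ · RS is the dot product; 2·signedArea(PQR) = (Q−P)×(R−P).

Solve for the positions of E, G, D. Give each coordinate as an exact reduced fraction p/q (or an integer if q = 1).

D = (1, 7/3)
E = (-25, -9)
G = (-12, -20)

1. E_x = -25  [AB ∥ EF ∩ BF ∥ AE]
2. E_y = -9  [AB ∥ EF ∩ BF ∥ AE]
   → E = (-25, -9)
3. G_x = -12  [AC ∥ GF ∩ CF ∥ AG]
4. G_y = -20  [AC ∥ GF ∩ CF ∥ AG]
   → G = (-12, -20)
5. D_x = 1  [2·signedArea(DEG) = 1300/3 ∩ DG · BC = -230/3]
6. D_y = 7/3  [2·signedArea(DEG) = 1300/3 ∩ DG · BC = -230/3]
   → D = (1, 7/3)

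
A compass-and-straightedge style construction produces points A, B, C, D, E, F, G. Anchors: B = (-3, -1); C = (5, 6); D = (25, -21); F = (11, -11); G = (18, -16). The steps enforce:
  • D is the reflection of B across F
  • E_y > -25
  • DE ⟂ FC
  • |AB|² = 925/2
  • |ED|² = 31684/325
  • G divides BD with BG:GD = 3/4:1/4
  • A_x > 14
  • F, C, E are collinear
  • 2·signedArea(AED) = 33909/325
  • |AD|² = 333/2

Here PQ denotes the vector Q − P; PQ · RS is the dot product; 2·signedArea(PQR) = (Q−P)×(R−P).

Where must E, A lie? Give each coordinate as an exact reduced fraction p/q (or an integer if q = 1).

A = (29/2, -27/2)
E = (5099/325, -7893/325)

1. E_x = 5099/325  [F, C, E are collinear ∩ DE ⟂ FC]
2. E_y = -7893/325  [F, C, E are collinear ∩ DE ⟂ FC]
   → E = (5099/325, -7893/325)
3. A_x = 29/2  [line -1068/325·x + 3026/325·y + 56337/325 = 0 ∩ |AB|² = 925/2]
4. A_y = -27/2  [line -1068/325·x + 3026/325·y + 56337/325 = 0 ∩ |AB|² = 925/2]
   → A = (29/2, -27/2)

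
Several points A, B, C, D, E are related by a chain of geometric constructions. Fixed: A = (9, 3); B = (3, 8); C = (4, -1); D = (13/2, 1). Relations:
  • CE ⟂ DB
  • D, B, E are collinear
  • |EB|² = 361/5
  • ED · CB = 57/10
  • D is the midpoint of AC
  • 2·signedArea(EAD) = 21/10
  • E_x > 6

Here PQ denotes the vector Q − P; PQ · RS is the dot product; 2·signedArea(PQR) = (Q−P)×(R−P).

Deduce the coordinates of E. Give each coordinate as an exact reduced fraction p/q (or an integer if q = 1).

1. E_x = 34/5  [D, B, E are collinear ∩ CE ⟂ DB]
2. E_y = 2/5  [D, B, E are collinear ∩ CE ⟂ DB]
   → E = (34/5, 2/5)

E = (34/5, 2/5)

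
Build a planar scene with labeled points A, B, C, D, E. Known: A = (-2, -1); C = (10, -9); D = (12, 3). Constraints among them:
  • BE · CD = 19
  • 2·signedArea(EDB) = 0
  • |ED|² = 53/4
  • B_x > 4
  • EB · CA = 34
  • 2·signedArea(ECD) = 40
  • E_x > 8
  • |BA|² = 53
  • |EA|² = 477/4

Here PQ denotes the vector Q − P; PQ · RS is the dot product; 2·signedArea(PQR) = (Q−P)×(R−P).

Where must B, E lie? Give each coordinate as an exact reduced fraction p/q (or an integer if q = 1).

B = (5, 1)
E = (17/2, 2)

1. E_x = 17/2  [line -12·x + 2·y + 98 = 0 ∩ |EA|² = 477/4]
2. E_y = 2  [line -12·x + 2·y + 98 = 0 ∩ |EA|² = 477/4]
   → E = (17/2, 2)
3. B_x = 5  [BE · CD = 19 ∩ 2·signedArea(EDB) = 0]
4. B_y = 1  [BE · CD = 19 ∩ 2·signedArea(EDB) = 0]
   → B = (5, 1)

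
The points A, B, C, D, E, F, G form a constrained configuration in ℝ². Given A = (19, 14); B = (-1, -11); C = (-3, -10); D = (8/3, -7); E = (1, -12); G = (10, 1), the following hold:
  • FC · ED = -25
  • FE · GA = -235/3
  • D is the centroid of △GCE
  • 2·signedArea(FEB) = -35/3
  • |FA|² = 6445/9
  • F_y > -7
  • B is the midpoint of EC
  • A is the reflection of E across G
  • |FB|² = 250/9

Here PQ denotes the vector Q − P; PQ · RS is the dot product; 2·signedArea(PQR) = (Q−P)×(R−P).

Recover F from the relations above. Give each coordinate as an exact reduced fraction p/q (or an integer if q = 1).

F = (2, -20/3)

1. F_x = 2  [FC · ED = -25 ∩ FE · GA = -235/3]
2. F_y = -20/3  [FC · ED = -25 ∩ FE · GA = -235/3]
   → F = (2, -20/3)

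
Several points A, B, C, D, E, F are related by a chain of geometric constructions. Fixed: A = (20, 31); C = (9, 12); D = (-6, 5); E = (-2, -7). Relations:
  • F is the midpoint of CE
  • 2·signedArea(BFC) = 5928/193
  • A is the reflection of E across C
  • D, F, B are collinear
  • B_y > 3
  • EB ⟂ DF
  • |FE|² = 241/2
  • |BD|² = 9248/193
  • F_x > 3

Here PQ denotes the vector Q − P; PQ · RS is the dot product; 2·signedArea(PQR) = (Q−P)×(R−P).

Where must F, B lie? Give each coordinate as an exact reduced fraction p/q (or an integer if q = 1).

1. F_x = 7/2  [F is the midpoint of CE]
2. F_y = 5/2  [F is the midpoint of CE]
   → F = (7/2, 5/2)
3. B_x = 134/193  [D, F, B are collinear ∩ EB ⟂ DF]
4. B_y = 625/193  [D, F, B are collinear ∩ EB ⟂ DF]
   → B = (134/193, 625/193)

B = (134/193, 625/193)
F = (7/2, 5/2)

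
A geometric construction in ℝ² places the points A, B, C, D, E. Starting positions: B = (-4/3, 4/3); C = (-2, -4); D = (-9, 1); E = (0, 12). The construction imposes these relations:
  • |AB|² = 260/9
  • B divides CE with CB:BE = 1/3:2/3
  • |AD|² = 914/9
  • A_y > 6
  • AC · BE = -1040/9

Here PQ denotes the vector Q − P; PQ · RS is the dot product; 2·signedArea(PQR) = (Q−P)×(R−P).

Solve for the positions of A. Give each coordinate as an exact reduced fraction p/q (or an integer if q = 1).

A = (-2/3, 20/3)

1. A_x = -2/3  [line -4/3·x + -32/3·y + 632/9 = 0 ∩ |AB|² = 260/9]
2. A_y = 20/3  [line -4/3·x + -32/3·y + 632/9 = 0 ∩ |AB|² = 260/9]
   → A = (-2/3, 20/3)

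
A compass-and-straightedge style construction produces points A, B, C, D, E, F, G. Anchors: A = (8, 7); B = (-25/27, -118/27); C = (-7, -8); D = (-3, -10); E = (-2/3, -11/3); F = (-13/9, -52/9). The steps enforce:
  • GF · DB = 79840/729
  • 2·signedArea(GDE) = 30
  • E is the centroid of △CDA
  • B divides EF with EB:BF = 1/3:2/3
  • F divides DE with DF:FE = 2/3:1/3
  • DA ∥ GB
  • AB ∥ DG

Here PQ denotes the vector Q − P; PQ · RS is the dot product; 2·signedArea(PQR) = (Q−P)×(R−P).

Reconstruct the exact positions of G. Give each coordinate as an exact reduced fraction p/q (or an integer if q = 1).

1. G_x = -322/27  [DA ∥ GB ∩ AB ∥ DG]
2. G_y = -577/27  [DA ∥ GB ∩ AB ∥ DG]
   → G = (-322/27, -577/27)

G = (-322/27, -577/27)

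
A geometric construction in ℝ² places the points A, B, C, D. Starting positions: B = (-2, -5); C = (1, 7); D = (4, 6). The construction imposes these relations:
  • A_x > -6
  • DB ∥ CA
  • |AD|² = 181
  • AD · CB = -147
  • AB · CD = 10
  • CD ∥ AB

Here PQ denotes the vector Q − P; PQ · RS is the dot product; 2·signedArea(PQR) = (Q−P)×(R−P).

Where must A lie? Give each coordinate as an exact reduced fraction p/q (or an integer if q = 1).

1. A_x = -5  [CD ∥ AB ∩ DB ∥ CA]
2. A_y = -4  [CD ∥ AB ∩ DB ∥ CA]
   → A = (-5, -4)

A = (-5, -4)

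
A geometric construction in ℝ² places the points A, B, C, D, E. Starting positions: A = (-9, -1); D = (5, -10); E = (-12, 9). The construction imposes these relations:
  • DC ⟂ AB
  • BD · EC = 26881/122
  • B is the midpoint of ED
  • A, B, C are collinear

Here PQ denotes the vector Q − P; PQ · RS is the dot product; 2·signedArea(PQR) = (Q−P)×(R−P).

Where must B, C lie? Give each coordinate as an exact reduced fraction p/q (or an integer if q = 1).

B = (-7/2, -1/2)
C = (497/122, 23/122)

1. B_x = -7/2  [B is the midpoint of ED]
2. B_y = -1/2  [B is the midpoint of ED]
   → B = (-7/2, -1/2)
3. C_x = 497/122  [A, B, C are collinear ∩ DC ⟂ AB]
4. C_y = 23/122  [A, B, C are collinear ∩ DC ⟂ AB]
   → C = (497/122, 23/122)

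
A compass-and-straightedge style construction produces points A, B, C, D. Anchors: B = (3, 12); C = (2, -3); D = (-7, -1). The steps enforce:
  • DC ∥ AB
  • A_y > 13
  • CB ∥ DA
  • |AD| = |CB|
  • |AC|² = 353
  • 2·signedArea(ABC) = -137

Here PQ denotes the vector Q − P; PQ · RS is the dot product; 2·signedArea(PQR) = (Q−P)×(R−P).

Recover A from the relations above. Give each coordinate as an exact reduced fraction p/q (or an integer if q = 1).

1. A_x = -6  [DC ∥ AB ∩ CB ∥ DA]
2. A_y = 14  [DC ∥ AB ∩ CB ∥ DA]
   → A = (-6, 14)

A = (-6, 14)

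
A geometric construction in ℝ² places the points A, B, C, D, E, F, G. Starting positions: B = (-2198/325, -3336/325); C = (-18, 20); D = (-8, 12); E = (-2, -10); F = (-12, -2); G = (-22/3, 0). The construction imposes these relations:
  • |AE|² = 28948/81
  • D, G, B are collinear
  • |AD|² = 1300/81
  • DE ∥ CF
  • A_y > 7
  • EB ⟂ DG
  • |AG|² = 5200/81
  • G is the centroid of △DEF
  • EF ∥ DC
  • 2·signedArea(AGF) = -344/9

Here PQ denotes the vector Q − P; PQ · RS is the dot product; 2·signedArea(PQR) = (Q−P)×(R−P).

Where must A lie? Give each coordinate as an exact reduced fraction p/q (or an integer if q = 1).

1. A_x = -70/9  [line 2·x + -14/3·y + 476/9 = 0 ∩ |AG|² = 5200/81]
2. A_y = 8  [line 2·x + -14/3·y + 476/9 = 0 ∩ |AG|² = 5200/81]
   → A = (-70/9, 8)

A = (-70/9, 8)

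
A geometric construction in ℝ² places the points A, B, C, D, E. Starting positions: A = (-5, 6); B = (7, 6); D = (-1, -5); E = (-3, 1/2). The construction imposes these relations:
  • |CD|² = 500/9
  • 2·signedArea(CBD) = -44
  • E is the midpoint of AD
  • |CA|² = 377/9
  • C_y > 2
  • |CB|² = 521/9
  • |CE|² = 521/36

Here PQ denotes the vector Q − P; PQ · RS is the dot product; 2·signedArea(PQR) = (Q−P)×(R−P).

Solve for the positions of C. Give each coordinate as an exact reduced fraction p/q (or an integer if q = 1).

C = (1/3, 7/3)

1. C_x = 1/3  [line 11·x + -8·y + 15 = 0 ∩ |CE|² = 521/36]
2. C_y = 7/3  [line 11·x + -8·y + 15 = 0 ∩ |CE|² = 521/36]
   → C = (1/3, 7/3)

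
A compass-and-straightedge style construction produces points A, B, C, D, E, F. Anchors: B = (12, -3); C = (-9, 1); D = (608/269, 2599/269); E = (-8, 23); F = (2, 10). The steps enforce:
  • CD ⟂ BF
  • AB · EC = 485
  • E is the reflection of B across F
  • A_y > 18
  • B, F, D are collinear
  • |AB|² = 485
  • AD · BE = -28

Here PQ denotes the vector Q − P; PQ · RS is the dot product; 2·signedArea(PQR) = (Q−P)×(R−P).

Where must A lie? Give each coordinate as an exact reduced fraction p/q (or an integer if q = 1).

1. A_x = 13  [AB · EC = 485 ∩ AD · BE = -28]
2. A_y = 19  [AB · EC = 485 ∩ AD · BE = -28]
   → A = (13, 19)

A = (13, 19)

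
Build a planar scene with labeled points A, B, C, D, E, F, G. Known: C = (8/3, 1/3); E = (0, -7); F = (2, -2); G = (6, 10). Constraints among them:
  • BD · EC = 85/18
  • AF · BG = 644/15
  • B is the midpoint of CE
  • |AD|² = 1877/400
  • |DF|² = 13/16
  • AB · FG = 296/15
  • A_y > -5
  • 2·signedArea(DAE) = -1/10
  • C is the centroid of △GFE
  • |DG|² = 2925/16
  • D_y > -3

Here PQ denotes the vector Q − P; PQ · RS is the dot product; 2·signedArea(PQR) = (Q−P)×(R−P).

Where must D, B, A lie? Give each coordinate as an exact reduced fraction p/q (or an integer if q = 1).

1. B_x = 4/3  [B is the midpoint of CE]
2. B_y = -10/3  [B is the midpoint of CE]
   → B = (4/3, -10/3)
3. A_x = 4/5  [AB · FG = 296/15 ∩ AF · BG = 644/15]
4. A_y = -24/5  [AB · FG = 296/15 ∩ AF · BG = 644/15]
   → A = (4/5, -24/5)
5. D_x = 3/2  [2·signedArea(DAE) = -1/10 ∩ BD · EC = 85/18]
6. D_y = -11/4  [2·signedArea(DAE) = -1/10 ∩ BD · EC = 85/18]
   → D = (3/2, -11/4)

A = (4/5, -24/5)
B = (4/3, -10/3)
D = (3/2, -11/4)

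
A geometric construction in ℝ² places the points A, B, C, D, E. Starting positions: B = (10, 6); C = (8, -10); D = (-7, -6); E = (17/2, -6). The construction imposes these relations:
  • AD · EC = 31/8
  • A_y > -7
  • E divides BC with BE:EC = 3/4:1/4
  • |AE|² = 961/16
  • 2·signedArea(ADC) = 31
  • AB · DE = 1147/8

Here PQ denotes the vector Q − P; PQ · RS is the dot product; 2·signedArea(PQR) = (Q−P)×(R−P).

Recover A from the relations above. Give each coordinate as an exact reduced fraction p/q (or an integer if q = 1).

A = (3/4, -6)

1. A_x = 3/4  [AD · EC = 31/8 ∩ AB · DE = 1147/8]
2. A_y = -6  [AD · EC = 31/8 ∩ AB · DE = 1147/8]
   → A = (3/4, -6)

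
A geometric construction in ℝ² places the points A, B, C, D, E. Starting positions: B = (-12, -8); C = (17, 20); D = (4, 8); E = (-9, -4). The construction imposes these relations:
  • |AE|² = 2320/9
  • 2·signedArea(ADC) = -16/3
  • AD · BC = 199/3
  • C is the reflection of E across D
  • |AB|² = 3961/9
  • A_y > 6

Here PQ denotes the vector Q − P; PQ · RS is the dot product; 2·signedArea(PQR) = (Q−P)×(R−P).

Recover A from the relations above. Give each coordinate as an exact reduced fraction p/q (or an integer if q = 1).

A = (3, 20/3)

1. A_x = 3  [2·signedArea(ADC) = -16/3 ∩ AD · BC = 199/3]
2. A_y = 20/3  [2·signedArea(ADC) = -16/3 ∩ AD · BC = 199/3]
   → A = (3, 20/3)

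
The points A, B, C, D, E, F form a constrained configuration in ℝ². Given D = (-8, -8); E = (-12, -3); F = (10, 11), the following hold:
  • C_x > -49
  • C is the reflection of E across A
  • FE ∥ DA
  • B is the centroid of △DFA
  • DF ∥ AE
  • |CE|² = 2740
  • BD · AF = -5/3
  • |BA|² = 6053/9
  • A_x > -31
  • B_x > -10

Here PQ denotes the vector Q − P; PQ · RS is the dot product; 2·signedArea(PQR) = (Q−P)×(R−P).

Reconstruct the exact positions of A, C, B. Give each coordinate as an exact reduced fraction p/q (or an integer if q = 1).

A = (-30, -22)
B = (-28/3, -19/3)
C = (-48, -41)

1. A_x = -30  [DF ∥ AE ∩ FE ∥ DA]
2. A_y = -22  [DF ∥ AE ∩ FE ∥ DA]
   → A = (-30, -22)
3. C_x = -48  [C is the reflection of E across A]
4. C_y = -41  [C is the reflection of E across A]
   → C = (-48, -41)
5. B_x = -28/3  [B is the centroid of △DFA]
6. B_y = -19/3  [B is the centroid of △DFA]
   → B = (-28/3, -19/3)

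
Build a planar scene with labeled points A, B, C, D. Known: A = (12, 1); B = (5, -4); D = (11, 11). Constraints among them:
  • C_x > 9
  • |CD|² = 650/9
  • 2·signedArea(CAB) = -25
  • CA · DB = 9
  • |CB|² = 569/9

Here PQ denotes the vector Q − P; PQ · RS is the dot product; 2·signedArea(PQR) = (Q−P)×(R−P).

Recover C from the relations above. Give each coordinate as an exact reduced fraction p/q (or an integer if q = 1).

1. C_x = 28/3  [CA · DB = 9 ∩ 2·signedArea(CAB) = -25]
2. C_y = 8/3  [CA · DB = 9 ∩ 2·signedArea(CAB) = -25]
   → C = (28/3, 8/3)

C = (28/3, 8/3)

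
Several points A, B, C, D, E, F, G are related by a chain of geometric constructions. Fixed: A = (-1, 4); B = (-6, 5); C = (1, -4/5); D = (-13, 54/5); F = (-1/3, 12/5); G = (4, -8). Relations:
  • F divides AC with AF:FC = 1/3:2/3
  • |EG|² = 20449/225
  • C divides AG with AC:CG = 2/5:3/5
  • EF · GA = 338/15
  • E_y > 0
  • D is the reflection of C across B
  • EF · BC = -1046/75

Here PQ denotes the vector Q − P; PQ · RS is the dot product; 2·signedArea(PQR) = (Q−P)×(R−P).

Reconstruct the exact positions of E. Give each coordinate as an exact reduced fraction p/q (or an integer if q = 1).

E = (1/3, 4/5)

1. E_x = 1/3  [EF · BC = -1046/75 ∩ EF · GA = 338/15]
2. E_y = 4/5  [EF · BC = -1046/75 ∩ EF · GA = 338/15]
   → E = (1/3, 4/5)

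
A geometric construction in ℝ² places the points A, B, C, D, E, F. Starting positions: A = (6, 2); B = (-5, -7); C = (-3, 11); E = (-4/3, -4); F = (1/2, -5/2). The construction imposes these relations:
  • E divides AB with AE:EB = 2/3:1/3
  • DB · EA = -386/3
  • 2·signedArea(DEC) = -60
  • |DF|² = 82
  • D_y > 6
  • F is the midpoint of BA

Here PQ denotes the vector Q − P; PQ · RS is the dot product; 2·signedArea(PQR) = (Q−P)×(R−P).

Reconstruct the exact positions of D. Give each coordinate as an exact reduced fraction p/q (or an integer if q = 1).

1. D_x = 3/2  [2·signedArea(DEC) = -60 ∩ DB · EA = -386/3]
2. D_y = 13/2  [2·signedArea(DEC) = -60 ∩ DB · EA = -386/3]
   → D = (3/2, 13/2)

D = (3/2, 13/2)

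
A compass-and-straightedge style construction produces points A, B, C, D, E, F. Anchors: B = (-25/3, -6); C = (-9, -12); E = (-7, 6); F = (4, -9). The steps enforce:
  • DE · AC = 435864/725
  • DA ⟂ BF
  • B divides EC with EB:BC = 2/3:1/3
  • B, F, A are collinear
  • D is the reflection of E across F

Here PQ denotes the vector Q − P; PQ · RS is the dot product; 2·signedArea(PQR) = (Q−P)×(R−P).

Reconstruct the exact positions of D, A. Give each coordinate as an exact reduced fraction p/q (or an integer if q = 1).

A = (12927/725, -8964/725)
D = (15, -24)

1. D_x = 15  [D is the reflection of E across F]
2. D_y = -24  [D is the reflection of E across F]
   → D = (15, -24)
3. A_x = 12927/725  [B, F, A are collinear ∩ DA ⟂ BF]
4. A_y = -8964/725  [B, F, A are collinear ∩ DA ⟂ BF]
   → A = (12927/725, -8964/725)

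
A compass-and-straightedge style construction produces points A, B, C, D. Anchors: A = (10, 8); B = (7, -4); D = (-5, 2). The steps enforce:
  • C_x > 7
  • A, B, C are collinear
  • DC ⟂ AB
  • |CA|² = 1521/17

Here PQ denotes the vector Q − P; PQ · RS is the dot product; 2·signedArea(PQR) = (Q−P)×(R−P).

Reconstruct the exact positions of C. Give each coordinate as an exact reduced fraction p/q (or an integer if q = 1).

C = (131/17, -20/17)

1. C_x = 131/17  [A, B, C are collinear ∩ DC ⟂ AB]
2. C_y = -20/17  [A, B, C are collinear ∩ DC ⟂ AB]
   → C = (131/17, -20/17)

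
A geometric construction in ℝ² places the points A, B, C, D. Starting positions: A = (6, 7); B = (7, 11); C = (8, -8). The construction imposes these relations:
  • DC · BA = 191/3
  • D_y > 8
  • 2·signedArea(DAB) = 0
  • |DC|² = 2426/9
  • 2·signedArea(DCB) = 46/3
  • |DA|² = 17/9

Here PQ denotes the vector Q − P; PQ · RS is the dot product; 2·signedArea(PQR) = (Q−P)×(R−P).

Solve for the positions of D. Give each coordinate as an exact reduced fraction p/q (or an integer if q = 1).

D = (19/3, 25/3)

1. D_x = 19/3  [2·signedArea(DAB) = 0 ∩ 2·signedArea(DCB) = 46/3]
2. D_y = 25/3  [2·signedArea(DAB) = 0 ∩ 2·signedArea(DCB) = 46/3]
   → D = (19/3, 25/3)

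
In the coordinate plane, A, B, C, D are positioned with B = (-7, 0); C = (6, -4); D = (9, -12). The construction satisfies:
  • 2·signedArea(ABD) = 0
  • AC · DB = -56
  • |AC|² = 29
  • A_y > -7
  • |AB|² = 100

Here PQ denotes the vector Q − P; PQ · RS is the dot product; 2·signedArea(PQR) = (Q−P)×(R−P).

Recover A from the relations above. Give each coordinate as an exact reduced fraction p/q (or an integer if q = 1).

A = (1, -6)

1. A_x = 1  [2·signedArea(ABD) = 0 ∩ AC · DB = -56]
2. A_y = -6  [2·signedArea(ABD) = 0 ∩ AC · DB = -56]
   → A = (1, -6)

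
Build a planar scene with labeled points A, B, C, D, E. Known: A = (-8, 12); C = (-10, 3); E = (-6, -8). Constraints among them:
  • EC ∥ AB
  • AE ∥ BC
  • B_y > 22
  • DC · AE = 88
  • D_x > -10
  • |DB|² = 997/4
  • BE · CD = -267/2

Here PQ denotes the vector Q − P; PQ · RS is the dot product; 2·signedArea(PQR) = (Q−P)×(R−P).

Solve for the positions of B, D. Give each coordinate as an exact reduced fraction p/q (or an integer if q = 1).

1. B_x = -12  [AE ∥ BC ∩ EC ∥ AB]
2. B_y = 23  [AE ∥ BC ∩ EC ∥ AB]
   → B = (-12, 23)
3. D_x = -9  [DC · AE = 88 ∩ BE · CD = -267/2]
4. D_y = 15/2  [DC · AE = 88 ∩ BE · CD = -267/2]
   → D = (-9, 15/2)

B = (-12, 23)
D = (-9, 15/2)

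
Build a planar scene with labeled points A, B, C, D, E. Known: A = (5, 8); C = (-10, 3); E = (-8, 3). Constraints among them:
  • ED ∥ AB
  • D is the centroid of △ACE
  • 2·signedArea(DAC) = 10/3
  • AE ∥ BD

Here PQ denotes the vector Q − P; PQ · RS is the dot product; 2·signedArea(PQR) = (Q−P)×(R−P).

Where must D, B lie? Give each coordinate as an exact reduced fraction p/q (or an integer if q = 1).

B = (26/3, 29/3)
D = (-13/3, 14/3)

1. D_x = -13/3  [D is the centroid of △ACE]
2. D_y = 14/3  [D is the centroid of △ACE]
   → D = (-13/3, 14/3)
3. B_x = 26/3  [AE ∥ BD ∩ ED ∥ AB]
4. B_y = 29/3  [AE ∥ BD ∩ ED ∥ AB]
   → B = (26/3, 29/3)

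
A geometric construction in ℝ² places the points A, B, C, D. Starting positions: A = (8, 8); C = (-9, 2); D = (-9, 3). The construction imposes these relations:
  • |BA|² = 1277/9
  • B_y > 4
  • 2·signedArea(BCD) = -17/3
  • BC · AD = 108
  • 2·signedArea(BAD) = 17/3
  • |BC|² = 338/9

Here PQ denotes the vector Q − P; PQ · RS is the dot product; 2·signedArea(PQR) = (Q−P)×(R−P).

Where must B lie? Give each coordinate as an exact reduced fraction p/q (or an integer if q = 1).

B = (-10/3, 13/3)

1. B_x = -10/3  [2·signedArea(BAD) = 17/3 ∩ BC · AD = 108]
2. B_y = 13/3  [2·signedArea(BAD) = 17/3 ∩ BC · AD = 108]
   → B = (-10/3, 13/3)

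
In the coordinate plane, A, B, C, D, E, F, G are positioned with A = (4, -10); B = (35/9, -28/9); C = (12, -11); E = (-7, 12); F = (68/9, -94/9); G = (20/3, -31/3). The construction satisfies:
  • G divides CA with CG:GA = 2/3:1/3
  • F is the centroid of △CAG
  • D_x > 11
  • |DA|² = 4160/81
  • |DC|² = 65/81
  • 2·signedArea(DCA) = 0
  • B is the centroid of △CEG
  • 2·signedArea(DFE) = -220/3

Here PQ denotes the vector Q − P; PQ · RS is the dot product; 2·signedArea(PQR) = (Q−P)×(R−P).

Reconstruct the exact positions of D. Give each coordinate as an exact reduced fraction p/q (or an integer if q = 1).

D = (100/9, -98/9)

1. D_x = 100/9  [2·signedArea(DCA) = 0 ∩ 2·signedArea(DFE) = -220/3]
2. D_y = -98/9  [2·signedArea(DCA) = 0 ∩ 2·signedArea(DFE) = -220/3]
   → D = (100/9, -98/9)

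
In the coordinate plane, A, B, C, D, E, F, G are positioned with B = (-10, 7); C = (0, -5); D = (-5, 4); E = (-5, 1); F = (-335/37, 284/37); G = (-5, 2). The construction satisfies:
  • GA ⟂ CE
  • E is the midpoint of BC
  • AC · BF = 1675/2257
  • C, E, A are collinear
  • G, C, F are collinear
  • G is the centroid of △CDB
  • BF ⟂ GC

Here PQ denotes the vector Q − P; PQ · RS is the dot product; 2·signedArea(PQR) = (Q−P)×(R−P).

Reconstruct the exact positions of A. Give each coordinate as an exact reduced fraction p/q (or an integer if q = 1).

1. A_x = -335/61  [C, E, A are collinear ∩ GA ⟂ CE]
2. A_y = 97/61  [C, E, A are collinear ∩ GA ⟂ CE]
   → A = (-335/61, 97/61)

A = (-335/61, 97/61)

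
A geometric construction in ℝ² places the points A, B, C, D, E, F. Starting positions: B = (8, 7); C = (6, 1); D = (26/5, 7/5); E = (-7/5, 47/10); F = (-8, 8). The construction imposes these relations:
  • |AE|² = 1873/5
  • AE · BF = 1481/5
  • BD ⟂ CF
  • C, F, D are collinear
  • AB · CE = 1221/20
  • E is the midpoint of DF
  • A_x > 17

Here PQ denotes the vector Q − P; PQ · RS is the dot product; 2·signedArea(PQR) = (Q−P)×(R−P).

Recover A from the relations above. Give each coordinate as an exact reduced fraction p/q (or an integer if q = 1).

1. A_x = 87/5  [AE · BF = 1481/5 ∩ AB · CE = 1221/20]
2. A_y = 93/10  [AE · BF = 1481/5 ∩ AB · CE = 1221/20]
   → A = (87/5, 93/10)

A = (87/5, 93/10)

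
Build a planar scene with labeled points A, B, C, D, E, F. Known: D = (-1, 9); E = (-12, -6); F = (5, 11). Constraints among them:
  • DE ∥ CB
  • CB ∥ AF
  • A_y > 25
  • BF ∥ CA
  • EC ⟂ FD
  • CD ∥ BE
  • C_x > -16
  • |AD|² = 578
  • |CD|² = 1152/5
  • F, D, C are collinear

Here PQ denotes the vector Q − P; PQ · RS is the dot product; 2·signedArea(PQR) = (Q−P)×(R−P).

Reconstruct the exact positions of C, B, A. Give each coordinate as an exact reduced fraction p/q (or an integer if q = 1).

A = (16, 26)
B = (-132/5, -54/5)
C = (-77/5, 21/5)

1. C_x = -77/5  [F, D, C are collinear ∩ EC ⟂ FD]
2. C_y = 21/5  [F, D, C are collinear ∩ EC ⟂ FD]
   → C = (-77/5, 21/5)
3. B_x = -132/5  [CD ∥ BE ∩ DE ∥ CB]
4. B_y = -54/5  [CD ∥ BE ∩ DE ∥ CB]
   → B = (-132/5, -54/5)
5. A_x = 16  [CB ∥ AF ∩ BF ∥ CA]
6. A_y = 26  [CB ∥ AF ∩ BF ∥ CA]
   → A = (16, 26)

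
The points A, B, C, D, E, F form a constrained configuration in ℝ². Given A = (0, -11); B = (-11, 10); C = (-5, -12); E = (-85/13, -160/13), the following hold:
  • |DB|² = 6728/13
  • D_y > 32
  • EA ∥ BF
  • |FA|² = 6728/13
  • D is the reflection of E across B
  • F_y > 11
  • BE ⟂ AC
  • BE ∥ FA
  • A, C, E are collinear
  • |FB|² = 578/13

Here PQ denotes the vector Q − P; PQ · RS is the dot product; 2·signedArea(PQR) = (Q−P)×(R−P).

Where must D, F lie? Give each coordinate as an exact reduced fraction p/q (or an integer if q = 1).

D = (-201/13, 420/13)
F = (-58/13, 147/13)

1. D_x = -201/13  [D is the reflection of E across B]
2. D_y = 420/13  [D is the reflection of E across B]
   → D = (-201/13, 420/13)
3. F_x = -58/13  [BE ∥ FA ∩ EA ∥ BF]
4. F_y = 147/13  [BE ∥ FA ∩ EA ∥ BF]
   → F = (-58/13, 147/13)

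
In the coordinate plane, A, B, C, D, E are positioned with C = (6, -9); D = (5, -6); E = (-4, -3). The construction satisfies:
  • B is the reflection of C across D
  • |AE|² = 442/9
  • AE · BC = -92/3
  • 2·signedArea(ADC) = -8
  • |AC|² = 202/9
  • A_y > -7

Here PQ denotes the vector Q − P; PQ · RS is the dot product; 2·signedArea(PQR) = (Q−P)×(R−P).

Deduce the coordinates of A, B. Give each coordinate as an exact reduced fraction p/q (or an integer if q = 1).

A = (7/3, -6)
B = (4, -3)

1. A_x = 7/3  [line 3·x + 1·y + -1 = 0 ∩ |AC|² = 202/9]
2. A_y = -6  [line 3·x + 1·y + -1 = 0 ∩ |AC|² = 202/9]
   → A = (7/3, -6)
3. B_x = 4  [AE · BC = -92/3 ∩ B is the reflection of C across D]
4. B_y = -3  [AE · BC = -92/3 ∩ B is the reflection of C across D]
   → B = (4, -3)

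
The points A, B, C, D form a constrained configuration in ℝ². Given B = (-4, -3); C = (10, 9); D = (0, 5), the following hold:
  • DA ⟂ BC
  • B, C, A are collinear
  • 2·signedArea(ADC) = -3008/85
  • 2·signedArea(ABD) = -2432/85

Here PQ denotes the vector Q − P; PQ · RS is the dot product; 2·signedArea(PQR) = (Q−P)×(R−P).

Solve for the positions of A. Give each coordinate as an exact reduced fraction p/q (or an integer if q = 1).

1. A_x = 192/85  [B, C, A are collinear ∩ DA ⟂ BC]
2. A_y = 201/85  [B, C, A are collinear ∩ DA ⟂ BC]
   → A = (192/85, 201/85)

A = (192/85, 201/85)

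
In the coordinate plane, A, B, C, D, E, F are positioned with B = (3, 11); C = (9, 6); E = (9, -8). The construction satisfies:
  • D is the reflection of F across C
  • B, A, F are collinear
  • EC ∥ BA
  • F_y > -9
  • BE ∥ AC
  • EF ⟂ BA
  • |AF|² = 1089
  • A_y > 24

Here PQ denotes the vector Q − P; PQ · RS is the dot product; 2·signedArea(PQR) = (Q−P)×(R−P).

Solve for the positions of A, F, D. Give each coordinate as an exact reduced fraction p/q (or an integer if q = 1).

1. A_x = 3  [BE ∥ AC ∩ EC ∥ BA]
2. A_y = 25  [BE ∥ AC ∩ EC ∥ BA]
   → A = (3, 25)
3. F_x = 3  [B, A, F are collinear ∩ EF ⟂ BA]
4. F_y = -8  [B, A, F are collinear ∩ EF ⟂ BA]
   → F = (3, -8)
5. D_x = 15  [D is the reflection of F across C]
6. D_y = 20  [D is the reflection of F across C]
   → D = (15, 20)

A = (3, 25)
D = (15, 20)
F = (3, -8)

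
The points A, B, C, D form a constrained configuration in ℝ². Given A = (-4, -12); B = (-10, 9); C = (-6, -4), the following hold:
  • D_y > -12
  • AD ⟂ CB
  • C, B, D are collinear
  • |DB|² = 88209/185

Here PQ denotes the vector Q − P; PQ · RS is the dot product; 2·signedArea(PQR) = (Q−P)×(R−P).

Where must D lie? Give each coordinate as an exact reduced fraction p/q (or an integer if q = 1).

1. D_x = -662/185  [C, B, D are collinear ∩ AD ⟂ CB]
2. D_y = -2196/185  [C, B, D are collinear ∩ AD ⟂ CB]
   → D = (-662/185, -2196/185)

D = (-662/185, -2196/185)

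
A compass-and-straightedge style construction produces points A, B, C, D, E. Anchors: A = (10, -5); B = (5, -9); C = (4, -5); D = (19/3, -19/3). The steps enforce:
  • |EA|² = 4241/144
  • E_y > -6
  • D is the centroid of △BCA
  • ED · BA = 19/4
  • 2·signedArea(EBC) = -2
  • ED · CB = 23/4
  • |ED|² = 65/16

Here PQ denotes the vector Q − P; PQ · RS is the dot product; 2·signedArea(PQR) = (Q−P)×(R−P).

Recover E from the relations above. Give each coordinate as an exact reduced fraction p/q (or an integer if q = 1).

1. E_x = 55/12  [ED · BA = 19/4 ∩ ED · CB = 23/4]
2. E_y = -16/3  [ED · BA = 19/4 ∩ ED · CB = 23/4]
   → E = (55/12, -16/3)

E = (55/12, -16/3)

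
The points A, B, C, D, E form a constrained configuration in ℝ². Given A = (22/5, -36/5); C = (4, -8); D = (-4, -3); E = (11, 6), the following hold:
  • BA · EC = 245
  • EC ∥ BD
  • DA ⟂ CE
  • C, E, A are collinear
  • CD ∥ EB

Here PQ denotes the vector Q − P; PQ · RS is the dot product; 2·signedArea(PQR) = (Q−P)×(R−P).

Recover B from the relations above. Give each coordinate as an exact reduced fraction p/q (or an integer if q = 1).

B = (3, 11)

1. B_x = 3  [EC ∥ BD ∩ CD ∥ EB]
2. B_y = 11  [EC ∥ BD ∩ CD ∥ EB]
   → B = (3, 11)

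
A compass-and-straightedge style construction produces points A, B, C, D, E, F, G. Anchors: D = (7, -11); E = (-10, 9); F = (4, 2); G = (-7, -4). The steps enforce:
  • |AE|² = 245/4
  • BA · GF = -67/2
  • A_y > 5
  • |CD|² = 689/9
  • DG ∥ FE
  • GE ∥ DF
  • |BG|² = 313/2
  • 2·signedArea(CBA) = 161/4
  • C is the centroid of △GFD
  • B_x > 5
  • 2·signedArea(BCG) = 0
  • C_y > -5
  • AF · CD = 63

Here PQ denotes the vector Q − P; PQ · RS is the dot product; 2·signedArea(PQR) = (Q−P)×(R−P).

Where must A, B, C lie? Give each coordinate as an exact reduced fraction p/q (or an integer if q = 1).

1. C_x = 4/3  [C is the centroid of △GFD]
2. C_y = -13/3  [C is the centroid of △GFD]
   → C = (4/3, -13/3)
3. A_x = -3  [line -17/3·x + 20/3·y + -161/3 = 0 ∩ |AE|² = 245/4]
4. A_y = 11/2  [line -17/3·x + 20/3·y + -161/3 = 0 ∩ |AE|² = 245/4]
   → A = (-3, 11/2)
5. B_x = 11/2  [2·signedArea(BCG) = 0 ∩ BA · GF = -67/2]
6. B_y = -9/2  [2·signedArea(BCG) = 0 ∩ BA · GF = -67/2]
   → B = (11/2, -9/2)

A = (-3, 11/2)
B = (11/2, -9/2)
C = (4/3, -13/3)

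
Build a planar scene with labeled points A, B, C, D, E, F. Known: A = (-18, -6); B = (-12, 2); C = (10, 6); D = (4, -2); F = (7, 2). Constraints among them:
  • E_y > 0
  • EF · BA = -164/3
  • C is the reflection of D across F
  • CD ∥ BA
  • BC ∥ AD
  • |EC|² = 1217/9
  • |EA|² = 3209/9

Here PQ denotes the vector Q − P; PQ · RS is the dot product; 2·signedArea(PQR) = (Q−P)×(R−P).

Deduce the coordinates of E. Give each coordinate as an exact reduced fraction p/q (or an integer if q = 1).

1. E_x = -1/3  [line 6·x + 8·y + -10/3 = 0 ∩ |EC|² = 1217/9]
2. E_y = 2/3  [line 6·x + 8·y + -10/3 = 0 ∩ |EC|² = 1217/9]
   → E = (-1/3, 2/3)

E = (-1/3, 2/3)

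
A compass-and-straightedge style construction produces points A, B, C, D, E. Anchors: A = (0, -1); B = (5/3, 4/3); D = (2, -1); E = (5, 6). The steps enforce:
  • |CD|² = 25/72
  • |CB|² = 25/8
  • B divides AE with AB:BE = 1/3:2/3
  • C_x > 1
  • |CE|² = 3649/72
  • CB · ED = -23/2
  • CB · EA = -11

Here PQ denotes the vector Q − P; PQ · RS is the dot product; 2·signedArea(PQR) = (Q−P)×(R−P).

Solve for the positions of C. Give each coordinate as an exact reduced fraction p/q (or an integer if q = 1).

C = (23/12, -5/12)

1. C_x = 23/12  [CB · EA = -11 ∩ CB · ED = -23/2]
2. C_y = -5/12  [CB · EA = -11 ∩ CB · ED = -23/2]
   → C = (23/12, -5/12)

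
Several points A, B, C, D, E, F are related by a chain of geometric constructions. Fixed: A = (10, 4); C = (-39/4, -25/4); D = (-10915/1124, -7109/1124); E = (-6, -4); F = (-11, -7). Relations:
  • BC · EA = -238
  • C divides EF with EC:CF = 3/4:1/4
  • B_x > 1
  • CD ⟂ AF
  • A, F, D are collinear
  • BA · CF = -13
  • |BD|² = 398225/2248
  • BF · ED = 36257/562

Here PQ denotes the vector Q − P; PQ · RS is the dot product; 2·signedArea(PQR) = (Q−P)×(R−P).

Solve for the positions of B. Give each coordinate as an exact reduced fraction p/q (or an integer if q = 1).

B = (2, 0)

1. B_x = 2  [BC · EA = -238 ∩ BA · CF = -13]
2. B_y = 0  [BC · EA = -238 ∩ BA · CF = -13]
   → B = (2, 0)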